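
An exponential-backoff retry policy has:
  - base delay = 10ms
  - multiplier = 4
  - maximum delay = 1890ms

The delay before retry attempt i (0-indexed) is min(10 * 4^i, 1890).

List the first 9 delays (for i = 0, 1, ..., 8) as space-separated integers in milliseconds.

Computing each delay:
  i=0: min(10*4^0, 1890) = 10
  i=1: min(10*4^1, 1890) = 40
  i=2: min(10*4^2, 1890) = 160
  i=3: min(10*4^3, 1890) = 640
  i=4: min(10*4^4, 1890) = 1890
  i=5: min(10*4^5, 1890) = 1890
  i=6: min(10*4^6, 1890) = 1890
  i=7: min(10*4^7, 1890) = 1890
  i=8: min(10*4^8, 1890) = 1890

Answer: 10 40 160 640 1890 1890 1890 1890 1890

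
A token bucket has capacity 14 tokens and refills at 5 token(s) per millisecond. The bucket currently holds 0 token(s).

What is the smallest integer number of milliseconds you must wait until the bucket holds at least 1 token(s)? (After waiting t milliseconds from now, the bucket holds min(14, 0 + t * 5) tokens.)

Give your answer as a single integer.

Answer: 1

Derivation:
Need 0 + t * 5 >= 1, so t >= 1/5.
Smallest integer t = ceil(1/5) = 1.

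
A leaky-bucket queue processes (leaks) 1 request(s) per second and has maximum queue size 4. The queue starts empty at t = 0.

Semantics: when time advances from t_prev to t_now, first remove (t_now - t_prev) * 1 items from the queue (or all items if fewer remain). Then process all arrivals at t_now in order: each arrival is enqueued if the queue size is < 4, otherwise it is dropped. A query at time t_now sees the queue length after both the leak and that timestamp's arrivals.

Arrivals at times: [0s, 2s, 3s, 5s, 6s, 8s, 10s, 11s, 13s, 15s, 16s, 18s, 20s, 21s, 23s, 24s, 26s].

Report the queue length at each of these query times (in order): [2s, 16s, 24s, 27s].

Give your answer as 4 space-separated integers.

Answer: 1 1 1 0

Derivation:
Queue lengths at query times:
  query t=2s: backlog = 1
  query t=16s: backlog = 1
  query t=24s: backlog = 1
  query t=27s: backlog = 0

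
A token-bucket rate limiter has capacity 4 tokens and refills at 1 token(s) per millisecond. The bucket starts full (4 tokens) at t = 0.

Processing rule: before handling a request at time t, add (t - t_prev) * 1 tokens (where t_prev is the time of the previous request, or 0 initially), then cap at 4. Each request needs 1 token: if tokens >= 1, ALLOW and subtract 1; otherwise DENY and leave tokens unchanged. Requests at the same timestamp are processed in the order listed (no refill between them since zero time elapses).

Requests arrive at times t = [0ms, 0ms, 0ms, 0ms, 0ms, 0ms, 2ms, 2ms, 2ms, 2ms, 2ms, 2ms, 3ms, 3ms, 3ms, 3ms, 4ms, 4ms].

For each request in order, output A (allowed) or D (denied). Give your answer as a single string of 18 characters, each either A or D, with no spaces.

Simulating step by step:
  req#1 t=0ms: ALLOW
  req#2 t=0ms: ALLOW
  req#3 t=0ms: ALLOW
  req#4 t=0ms: ALLOW
  req#5 t=0ms: DENY
  req#6 t=0ms: DENY
  req#7 t=2ms: ALLOW
  req#8 t=2ms: ALLOW
  req#9 t=2ms: DENY
  req#10 t=2ms: DENY
  req#11 t=2ms: DENY
  req#12 t=2ms: DENY
  req#13 t=3ms: ALLOW
  req#14 t=3ms: DENY
  req#15 t=3ms: DENY
  req#16 t=3ms: DENY
  req#17 t=4ms: ALLOW
  req#18 t=4ms: DENY

Answer: AAAADDAADDDDADDDAD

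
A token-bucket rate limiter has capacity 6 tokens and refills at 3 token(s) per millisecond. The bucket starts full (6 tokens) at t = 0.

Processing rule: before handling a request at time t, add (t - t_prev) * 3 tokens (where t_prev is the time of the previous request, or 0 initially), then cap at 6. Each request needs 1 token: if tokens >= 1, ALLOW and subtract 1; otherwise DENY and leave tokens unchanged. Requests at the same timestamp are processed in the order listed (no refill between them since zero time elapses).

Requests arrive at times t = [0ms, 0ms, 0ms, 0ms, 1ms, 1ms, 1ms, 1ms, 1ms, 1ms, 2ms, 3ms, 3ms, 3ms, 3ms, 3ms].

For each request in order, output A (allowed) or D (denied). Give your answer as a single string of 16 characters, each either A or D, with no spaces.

Simulating step by step:
  req#1 t=0ms: ALLOW
  req#2 t=0ms: ALLOW
  req#3 t=0ms: ALLOW
  req#4 t=0ms: ALLOW
  req#5 t=1ms: ALLOW
  req#6 t=1ms: ALLOW
  req#7 t=1ms: ALLOW
  req#8 t=1ms: ALLOW
  req#9 t=1ms: ALLOW
  req#10 t=1ms: DENY
  req#11 t=2ms: ALLOW
  req#12 t=3ms: ALLOW
  req#13 t=3ms: ALLOW
  req#14 t=3ms: ALLOW
  req#15 t=3ms: ALLOW
  req#16 t=3ms: ALLOW

Answer: AAAAAAAAADAAAAAA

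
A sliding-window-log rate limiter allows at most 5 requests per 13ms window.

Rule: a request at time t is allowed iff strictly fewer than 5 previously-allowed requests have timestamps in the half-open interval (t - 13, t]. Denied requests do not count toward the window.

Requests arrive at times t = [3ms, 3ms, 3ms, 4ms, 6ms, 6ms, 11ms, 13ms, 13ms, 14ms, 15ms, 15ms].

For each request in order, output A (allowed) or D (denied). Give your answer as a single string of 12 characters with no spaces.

Answer: AAAAADDDDDDD

Derivation:
Tracking allowed requests in the window:
  req#1 t=3ms: ALLOW
  req#2 t=3ms: ALLOW
  req#3 t=3ms: ALLOW
  req#4 t=4ms: ALLOW
  req#5 t=6ms: ALLOW
  req#6 t=6ms: DENY
  req#7 t=11ms: DENY
  req#8 t=13ms: DENY
  req#9 t=13ms: DENY
  req#10 t=14ms: DENY
  req#11 t=15ms: DENY
  req#12 t=15ms: DENY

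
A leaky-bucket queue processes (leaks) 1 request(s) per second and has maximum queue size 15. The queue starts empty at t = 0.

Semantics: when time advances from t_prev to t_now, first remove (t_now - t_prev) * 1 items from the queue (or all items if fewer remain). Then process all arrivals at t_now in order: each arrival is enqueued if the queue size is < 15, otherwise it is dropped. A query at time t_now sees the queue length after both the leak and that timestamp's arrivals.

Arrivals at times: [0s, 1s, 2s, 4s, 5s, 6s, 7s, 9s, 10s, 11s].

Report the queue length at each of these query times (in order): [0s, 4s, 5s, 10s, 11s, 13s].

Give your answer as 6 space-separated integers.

Queue lengths at query times:
  query t=0s: backlog = 1
  query t=4s: backlog = 1
  query t=5s: backlog = 1
  query t=10s: backlog = 1
  query t=11s: backlog = 1
  query t=13s: backlog = 0

Answer: 1 1 1 1 1 0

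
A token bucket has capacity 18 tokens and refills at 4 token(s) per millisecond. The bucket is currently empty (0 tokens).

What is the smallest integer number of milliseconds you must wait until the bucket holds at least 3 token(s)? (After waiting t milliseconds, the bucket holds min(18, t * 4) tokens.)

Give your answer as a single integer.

Answer: 1

Derivation:
Need t * 4 >= 3, so t >= 3/4.
Smallest integer t = ceil(3/4) = 1.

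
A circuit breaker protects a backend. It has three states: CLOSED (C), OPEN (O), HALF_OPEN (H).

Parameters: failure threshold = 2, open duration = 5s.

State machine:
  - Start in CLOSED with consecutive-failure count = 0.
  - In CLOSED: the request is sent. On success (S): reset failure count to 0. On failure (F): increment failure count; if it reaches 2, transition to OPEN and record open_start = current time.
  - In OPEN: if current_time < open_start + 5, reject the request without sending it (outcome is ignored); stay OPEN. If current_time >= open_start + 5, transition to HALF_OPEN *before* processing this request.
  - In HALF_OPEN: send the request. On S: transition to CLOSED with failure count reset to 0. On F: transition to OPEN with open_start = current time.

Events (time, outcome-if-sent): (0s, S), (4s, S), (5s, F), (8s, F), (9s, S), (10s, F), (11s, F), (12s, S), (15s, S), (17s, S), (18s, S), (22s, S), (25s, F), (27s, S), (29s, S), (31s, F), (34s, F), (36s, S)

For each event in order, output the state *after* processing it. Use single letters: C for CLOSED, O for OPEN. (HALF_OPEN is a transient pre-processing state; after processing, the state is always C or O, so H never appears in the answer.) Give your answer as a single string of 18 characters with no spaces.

State after each event:
  event#1 t=0s outcome=S: state=CLOSED
  event#2 t=4s outcome=S: state=CLOSED
  event#3 t=5s outcome=F: state=CLOSED
  event#4 t=8s outcome=F: state=OPEN
  event#5 t=9s outcome=S: state=OPEN
  event#6 t=10s outcome=F: state=OPEN
  event#7 t=11s outcome=F: state=OPEN
  event#8 t=12s outcome=S: state=OPEN
  event#9 t=15s outcome=S: state=CLOSED
  event#10 t=17s outcome=S: state=CLOSED
  event#11 t=18s outcome=S: state=CLOSED
  event#12 t=22s outcome=S: state=CLOSED
  event#13 t=25s outcome=F: state=CLOSED
  event#14 t=27s outcome=S: state=CLOSED
  event#15 t=29s outcome=S: state=CLOSED
  event#16 t=31s outcome=F: state=CLOSED
  event#17 t=34s outcome=F: state=OPEN
  event#18 t=36s outcome=S: state=OPEN

Answer: CCCOOOOOCCCCCCCCOO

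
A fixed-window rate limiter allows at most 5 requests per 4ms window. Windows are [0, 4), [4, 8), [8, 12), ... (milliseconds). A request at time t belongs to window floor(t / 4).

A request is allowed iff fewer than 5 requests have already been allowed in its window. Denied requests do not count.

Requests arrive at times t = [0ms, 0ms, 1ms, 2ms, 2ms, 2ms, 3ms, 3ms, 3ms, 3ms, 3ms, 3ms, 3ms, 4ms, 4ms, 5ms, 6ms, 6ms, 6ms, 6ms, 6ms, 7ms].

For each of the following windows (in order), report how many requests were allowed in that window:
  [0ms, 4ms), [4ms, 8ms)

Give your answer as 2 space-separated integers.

Answer: 5 5

Derivation:
Processing requests:
  req#1 t=0ms (window 0): ALLOW
  req#2 t=0ms (window 0): ALLOW
  req#3 t=1ms (window 0): ALLOW
  req#4 t=2ms (window 0): ALLOW
  req#5 t=2ms (window 0): ALLOW
  req#6 t=2ms (window 0): DENY
  req#7 t=3ms (window 0): DENY
  req#8 t=3ms (window 0): DENY
  req#9 t=3ms (window 0): DENY
  req#10 t=3ms (window 0): DENY
  req#11 t=3ms (window 0): DENY
  req#12 t=3ms (window 0): DENY
  req#13 t=3ms (window 0): DENY
  req#14 t=4ms (window 1): ALLOW
  req#15 t=4ms (window 1): ALLOW
  req#16 t=5ms (window 1): ALLOW
  req#17 t=6ms (window 1): ALLOW
  req#18 t=6ms (window 1): ALLOW
  req#19 t=6ms (window 1): DENY
  req#20 t=6ms (window 1): DENY
  req#21 t=6ms (window 1): DENY
  req#22 t=7ms (window 1): DENY

Allowed counts by window: 5 5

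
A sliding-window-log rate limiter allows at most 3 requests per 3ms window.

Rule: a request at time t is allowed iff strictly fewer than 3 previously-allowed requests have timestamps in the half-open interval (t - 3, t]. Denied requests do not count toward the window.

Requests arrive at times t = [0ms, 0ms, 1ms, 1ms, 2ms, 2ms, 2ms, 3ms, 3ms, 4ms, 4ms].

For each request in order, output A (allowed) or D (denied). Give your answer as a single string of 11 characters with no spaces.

Tracking allowed requests in the window:
  req#1 t=0ms: ALLOW
  req#2 t=0ms: ALLOW
  req#3 t=1ms: ALLOW
  req#4 t=1ms: DENY
  req#5 t=2ms: DENY
  req#6 t=2ms: DENY
  req#7 t=2ms: DENY
  req#8 t=3ms: ALLOW
  req#9 t=3ms: ALLOW
  req#10 t=4ms: ALLOW
  req#11 t=4ms: DENY

Answer: AAADDDDAAAD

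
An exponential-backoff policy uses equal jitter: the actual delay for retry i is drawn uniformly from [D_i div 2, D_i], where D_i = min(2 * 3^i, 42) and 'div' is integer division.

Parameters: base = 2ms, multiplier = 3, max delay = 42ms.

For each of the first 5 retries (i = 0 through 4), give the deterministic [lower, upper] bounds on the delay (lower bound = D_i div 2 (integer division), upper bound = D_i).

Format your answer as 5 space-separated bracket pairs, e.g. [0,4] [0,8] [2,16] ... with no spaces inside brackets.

Answer: [1,2] [3,6] [9,18] [21,42] [21,42]

Derivation:
Computing bounds per retry:
  i=0: D_i=min(2*3^0,42)=2, bounds=[1,2]
  i=1: D_i=min(2*3^1,42)=6, bounds=[3,6]
  i=2: D_i=min(2*3^2,42)=18, bounds=[9,18]
  i=3: D_i=min(2*3^3,42)=42, bounds=[21,42]
  i=4: D_i=min(2*3^4,42)=42, bounds=[21,42]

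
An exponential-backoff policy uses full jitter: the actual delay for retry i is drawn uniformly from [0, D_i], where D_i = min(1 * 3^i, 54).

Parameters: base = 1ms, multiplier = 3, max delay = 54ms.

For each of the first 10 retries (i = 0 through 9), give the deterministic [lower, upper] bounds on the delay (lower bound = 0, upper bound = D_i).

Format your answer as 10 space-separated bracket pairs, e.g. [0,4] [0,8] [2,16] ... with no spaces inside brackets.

Computing bounds per retry:
  i=0: D_i=min(1*3^0,54)=1, bounds=[0,1]
  i=1: D_i=min(1*3^1,54)=3, bounds=[0,3]
  i=2: D_i=min(1*3^2,54)=9, bounds=[0,9]
  i=3: D_i=min(1*3^3,54)=27, bounds=[0,27]
  i=4: D_i=min(1*3^4,54)=54, bounds=[0,54]
  i=5: D_i=min(1*3^5,54)=54, bounds=[0,54]
  i=6: D_i=min(1*3^6,54)=54, bounds=[0,54]
  i=7: D_i=min(1*3^7,54)=54, bounds=[0,54]
  i=8: D_i=min(1*3^8,54)=54, bounds=[0,54]
  i=9: D_i=min(1*3^9,54)=54, bounds=[0,54]

Answer: [0,1] [0,3] [0,9] [0,27] [0,54] [0,54] [0,54] [0,54] [0,54] [0,54]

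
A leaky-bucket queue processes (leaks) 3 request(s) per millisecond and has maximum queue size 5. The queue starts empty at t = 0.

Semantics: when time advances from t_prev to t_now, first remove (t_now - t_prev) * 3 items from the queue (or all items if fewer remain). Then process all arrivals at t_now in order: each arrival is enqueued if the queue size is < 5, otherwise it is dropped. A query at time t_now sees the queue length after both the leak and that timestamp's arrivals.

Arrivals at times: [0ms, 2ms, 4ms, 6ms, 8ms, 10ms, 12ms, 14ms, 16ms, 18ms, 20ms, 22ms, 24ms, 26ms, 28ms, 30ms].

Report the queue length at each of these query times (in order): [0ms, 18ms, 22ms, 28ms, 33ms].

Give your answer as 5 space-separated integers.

Queue lengths at query times:
  query t=0ms: backlog = 1
  query t=18ms: backlog = 1
  query t=22ms: backlog = 1
  query t=28ms: backlog = 1
  query t=33ms: backlog = 0

Answer: 1 1 1 1 0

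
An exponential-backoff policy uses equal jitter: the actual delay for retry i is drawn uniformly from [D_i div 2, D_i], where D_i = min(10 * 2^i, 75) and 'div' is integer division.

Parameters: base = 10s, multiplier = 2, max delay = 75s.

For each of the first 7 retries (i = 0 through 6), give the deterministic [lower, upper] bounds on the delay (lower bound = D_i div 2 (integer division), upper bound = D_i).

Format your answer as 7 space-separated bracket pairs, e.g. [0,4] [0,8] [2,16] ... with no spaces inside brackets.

Answer: [5,10] [10,20] [20,40] [37,75] [37,75] [37,75] [37,75]

Derivation:
Computing bounds per retry:
  i=0: D_i=min(10*2^0,75)=10, bounds=[5,10]
  i=1: D_i=min(10*2^1,75)=20, bounds=[10,20]
  i=2: D_i=min(10*2^2,75)=40, bounds=[20,40]
  i=3: D_i=min(10*2^3,75)=75, bounds=[37,75]
  i=4: D_i=min(10*2^4,75)=75, bounds=[37,75]
  i=5: D_i=min(10*2^5,75)=75, bounds=[37,75]
  i=6: D_i=min(10*2^6,75)=75, bounds=[37,75]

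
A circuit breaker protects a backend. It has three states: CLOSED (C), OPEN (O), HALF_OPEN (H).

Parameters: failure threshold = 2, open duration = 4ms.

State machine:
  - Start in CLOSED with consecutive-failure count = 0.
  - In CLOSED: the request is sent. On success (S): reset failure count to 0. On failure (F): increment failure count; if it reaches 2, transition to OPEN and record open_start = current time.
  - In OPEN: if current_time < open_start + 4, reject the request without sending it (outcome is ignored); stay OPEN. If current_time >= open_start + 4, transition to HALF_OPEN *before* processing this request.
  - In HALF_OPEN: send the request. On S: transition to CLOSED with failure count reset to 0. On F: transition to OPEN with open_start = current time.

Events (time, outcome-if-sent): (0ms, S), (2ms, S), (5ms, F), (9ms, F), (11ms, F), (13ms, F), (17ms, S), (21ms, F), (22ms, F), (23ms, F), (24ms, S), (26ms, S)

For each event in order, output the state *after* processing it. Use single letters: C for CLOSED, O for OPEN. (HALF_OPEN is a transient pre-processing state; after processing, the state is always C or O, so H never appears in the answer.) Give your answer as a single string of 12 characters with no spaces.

Answer: CCCOOOCCOOOC

Derivation:
State after each event:
  event#1 t=0ms outcome=S: state=CLOSED
  event#2 t=2ms outcome=S: state=CLOSED
  event#3 t=5ms outcome=F: state=CLOSED
  event#4 t=9ms outcome=F: state=OPEN
  event#5 t=11ms outcome=F: state=OPEN
  event#6 t=13ms outcome=F: state=OPEN
  event#7 t=17ms outcome=S: state=CLOSED
  event#8 t=21ms outcome=F: state=CLOSED
  event#9 t=22ms outcome=F: state=OPEN
  event#10 t=23ms outcome=F: state=OPEN
  event#11 t=24ms outcome=S: state=OPEN
  event#12 t=26ms outcome=S: state=CLOSED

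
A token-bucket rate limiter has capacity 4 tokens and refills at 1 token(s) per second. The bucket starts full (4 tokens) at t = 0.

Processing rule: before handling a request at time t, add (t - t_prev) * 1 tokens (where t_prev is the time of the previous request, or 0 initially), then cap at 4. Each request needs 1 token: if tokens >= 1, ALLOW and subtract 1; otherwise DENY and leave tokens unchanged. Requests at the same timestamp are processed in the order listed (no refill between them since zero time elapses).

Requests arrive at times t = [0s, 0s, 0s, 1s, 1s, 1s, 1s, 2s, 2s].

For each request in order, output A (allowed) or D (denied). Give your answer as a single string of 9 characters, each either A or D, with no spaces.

Answer: AAAAADDAD

Derivation:
Simulating step by step:
  req#1 t=0s: ALLOW
  req#2 t=0s: ALLOW
  req#3 t=0s: ALLOW
  req#4 t=1s: ALLOW
  req#5 t=1s: ALLOW
  req#6 t=1s: DENY
  req#7 t=1s: DENY
  req#8 t=2s: ALLOW
  req#9 t=2s: DENY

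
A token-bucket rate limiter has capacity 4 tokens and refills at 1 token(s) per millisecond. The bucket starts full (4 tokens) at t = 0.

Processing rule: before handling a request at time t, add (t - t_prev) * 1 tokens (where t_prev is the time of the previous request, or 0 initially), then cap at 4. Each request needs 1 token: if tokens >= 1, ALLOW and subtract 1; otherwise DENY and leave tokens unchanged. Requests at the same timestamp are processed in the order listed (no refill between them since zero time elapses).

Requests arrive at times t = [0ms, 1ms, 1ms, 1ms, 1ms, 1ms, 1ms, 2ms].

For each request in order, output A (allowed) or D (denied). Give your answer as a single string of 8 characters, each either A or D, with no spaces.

Answer: AAAAADDA

Derivation:
Simulating step by step:
  req#1 t=0ms: ALLOW
  req#2 t=1ms: ALLOW
  req#3 t=1ms: ALLOW
  req#4 t=1ms: ALLOW
  req#5 t=1ms: ALLOW
  req#6 t=1ms: DENY
  req#7 t=1ms: DENY
  req#8 t=2ms: ALLOW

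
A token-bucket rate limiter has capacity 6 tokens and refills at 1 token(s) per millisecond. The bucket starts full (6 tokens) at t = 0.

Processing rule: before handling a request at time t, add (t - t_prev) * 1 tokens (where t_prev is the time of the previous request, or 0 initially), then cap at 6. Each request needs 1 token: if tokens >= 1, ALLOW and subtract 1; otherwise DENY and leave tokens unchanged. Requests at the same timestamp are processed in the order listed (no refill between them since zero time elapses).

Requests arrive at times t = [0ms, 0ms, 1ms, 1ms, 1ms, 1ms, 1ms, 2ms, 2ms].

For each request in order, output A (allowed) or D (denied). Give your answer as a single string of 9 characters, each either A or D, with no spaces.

Simulating step by step:
  req#1 t=0ms: ALLOW
  req#2 t=0ms: ALLOW
  req#3 t=1ms: ALLOW
  req#4 t=1ms: ALLOW
  req#5 t=1ms: ALLOW
  req#6 t=1ms: ALLOW
  req#7 t=1ms: ALLOW
  req#8 t=2ms: ALLOW
  req#9 t=2ms: DENY

Answer: AAAAAAAAD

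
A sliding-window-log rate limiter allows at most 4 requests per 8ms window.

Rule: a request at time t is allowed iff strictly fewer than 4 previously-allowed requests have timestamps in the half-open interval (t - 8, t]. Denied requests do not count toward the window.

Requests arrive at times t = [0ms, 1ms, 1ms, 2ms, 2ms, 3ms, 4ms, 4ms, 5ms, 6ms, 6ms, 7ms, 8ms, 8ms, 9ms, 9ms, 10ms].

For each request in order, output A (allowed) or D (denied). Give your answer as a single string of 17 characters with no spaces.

Tracking allowed requests in the window:
  req#1 t=0ms: ALLOW
  req#2 t=1ms: ALLOW
  req#3 t=1ms: ALLOW
  req#4 t=2ms: ALLOW
  req#5 t=2ms: DENY
  req#6 t=3ms: DENY
  req#7 t=4ms: DENY
  req#8 t=4ms: DENY
  req#9 t=5ms: DENY
  req#10 t=6ms: DENY
  req#11 t=6ms: DENY
  req#12 t=7ms: DENY
  req#13 t=8ms: ALLOW
  req#14 t=8ms: DENY
  req#15 t=9ms: ALLOW
  req#16 t=9ms: ALLOW
  req#17 t=10ms: ALLOW

Answer: AAAADDDDDDDDADAAA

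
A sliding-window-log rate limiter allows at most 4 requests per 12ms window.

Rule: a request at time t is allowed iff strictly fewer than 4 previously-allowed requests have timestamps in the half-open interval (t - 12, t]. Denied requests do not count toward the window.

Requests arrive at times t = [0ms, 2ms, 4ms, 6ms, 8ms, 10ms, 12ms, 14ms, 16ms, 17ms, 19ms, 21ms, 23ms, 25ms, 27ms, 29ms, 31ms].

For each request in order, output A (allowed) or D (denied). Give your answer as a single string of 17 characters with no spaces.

Answer: AAAADDAAADADDAAAA

Derivation:
Tracking allowed requests in the window:
  req#1 t=0ms: ALLOW
  req#2 t=2ms: ALLOW
  req#3 t=4ms: ALLOW
  req#4 t=6ms: ALLOW
  req#5 t=8ms: DENY
  req#6 t=10ms: DENY
  req#7 t=12ms: ALLOW
  req#8 t=14ms: ALLOW
  req#9 t=16ms: ALLOW
  req#10 t=17ms: DENY
  req#11 t=19ms: ALLOW
  req#12 t=21ms: DENY
  req#13 t=23ms: DENY
  req#14 t=25ms: ALLOW
  req#15 t=27ms: ALLOW
  req#16 t=29ms: ALLOW
  req#17 t=31ms: ALLOW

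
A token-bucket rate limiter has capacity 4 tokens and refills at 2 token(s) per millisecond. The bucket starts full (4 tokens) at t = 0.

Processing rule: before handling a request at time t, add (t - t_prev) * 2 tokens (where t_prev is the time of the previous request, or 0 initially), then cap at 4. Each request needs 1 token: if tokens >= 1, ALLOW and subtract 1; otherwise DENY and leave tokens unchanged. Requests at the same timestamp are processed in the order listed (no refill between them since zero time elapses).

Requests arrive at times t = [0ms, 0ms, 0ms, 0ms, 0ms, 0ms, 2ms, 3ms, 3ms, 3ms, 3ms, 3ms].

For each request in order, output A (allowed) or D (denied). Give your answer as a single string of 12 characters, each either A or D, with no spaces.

Simulating step by step:
  req#1 t=0ms: ALLOW
  req#2 t=0ms: ALLOW
  req#3 t=0ms: ALLOW
  req#4 t=0ms: ALLOW
  req#5 t=0ms: DENY
  req#6 t=0ms: DENY
  req#7 t=2ms: ALLOW
  req#8 t=3ms: ALLOW
  req#9 t=3ms: ALLOW
  req#10 t=3ms: ALLOW
  req#11 t=3ms: ALLOW
  req#12 t=3ms: DENY

Answer: AAAADDAAAAAD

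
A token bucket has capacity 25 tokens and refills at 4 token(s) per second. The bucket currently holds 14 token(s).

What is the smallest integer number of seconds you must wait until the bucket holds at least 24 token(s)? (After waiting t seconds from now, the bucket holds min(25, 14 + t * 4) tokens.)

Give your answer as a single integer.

Answer: 3

Derivation:
Need 14 + t * 4 >= 24, so t >= 10/4.
Smallest integer t = ceil(10/4) = 3.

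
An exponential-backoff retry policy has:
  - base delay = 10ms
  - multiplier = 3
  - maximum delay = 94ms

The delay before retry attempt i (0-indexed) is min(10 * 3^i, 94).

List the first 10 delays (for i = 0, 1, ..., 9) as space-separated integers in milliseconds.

Computing each delay:
  i=0: min(10*3^0, 94) = 10
  i=1: min(10*3^1, 94) = 30
  i=2: min(10*3^2, 94) = 90
  i=3: min(10*3^3, 94) = 94
  i=4: min(10*3^4, 94) = 94
  i=5: min(10*3^5, 94) = 94
  i=6: min(10*3^6, 94) = 94
  i=7: min(10*3^7, 94) = 94
  i=8: min(10*3^8, 94) = 94
  i=9: min(10*3^9, 94) = 94

Answer: 10 30 90 94 94 94 94 94 94 94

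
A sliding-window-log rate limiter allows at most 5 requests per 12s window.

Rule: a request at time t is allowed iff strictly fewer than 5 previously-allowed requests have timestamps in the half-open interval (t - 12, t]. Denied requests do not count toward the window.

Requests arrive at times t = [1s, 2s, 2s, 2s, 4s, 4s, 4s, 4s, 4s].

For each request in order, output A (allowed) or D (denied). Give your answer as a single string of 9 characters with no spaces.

Answer: AAAAADDDD

Derivation:
Tracking allowed requests in the window:
  req#1 t=1s: ALLOW
  req#2 t=2s: ALLOW
  req#3 t=2s: ALLOW
  req#4 t=2s: ALLOW
  req#5 t=4s: ALLOW
  req#6 t=4s: DENY
  req#7 t=4s: DENY
  req#8 t=4s: DENY
  req#9 t=4s: DENY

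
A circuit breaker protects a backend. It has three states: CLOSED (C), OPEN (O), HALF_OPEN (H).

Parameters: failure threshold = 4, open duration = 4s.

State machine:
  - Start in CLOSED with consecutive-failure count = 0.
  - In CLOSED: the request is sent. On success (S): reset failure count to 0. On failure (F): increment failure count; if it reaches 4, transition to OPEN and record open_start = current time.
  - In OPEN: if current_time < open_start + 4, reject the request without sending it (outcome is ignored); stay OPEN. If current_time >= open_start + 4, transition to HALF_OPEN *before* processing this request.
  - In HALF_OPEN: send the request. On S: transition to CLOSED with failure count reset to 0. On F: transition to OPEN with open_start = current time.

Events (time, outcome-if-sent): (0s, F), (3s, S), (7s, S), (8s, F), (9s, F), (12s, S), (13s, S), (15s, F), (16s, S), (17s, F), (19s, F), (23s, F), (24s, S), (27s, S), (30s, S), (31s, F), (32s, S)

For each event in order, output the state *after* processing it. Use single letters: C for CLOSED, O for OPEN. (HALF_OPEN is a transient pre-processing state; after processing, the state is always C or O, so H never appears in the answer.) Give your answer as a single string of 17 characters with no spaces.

State after each event:
  event#1 t=0s outcome=F: state=CLOSED
  event#2 t=3s outcome=S: state=CLOSED
  event#3 t=7s outcome=S: state=CLOSED
  event#4 t=8s outcome=F: state=CLOSED
  event#5 t=9s outcome=F: state=CLOSED
  event#6 t=12s outcome=S: state=CLOSED
  event#7 t=13s outcome=S: state=CLOSED
  event#8 t=15s outcome=F: state=CLOSED
  event#9 t=16s outcome=S: state=CLOSED
  event#10 t=17s outcome=F: state=CLOSED
  event#11 t=19s outcome=F: state=CLOSED
  event#12 t=23s outcome=F: state=CLOSED
  event#13 t=24s outcome=S: state=CLOSED
  event#14 t=27s outcome=S: state=CLOSED
  event#15 t=30s outcome=S: state=CLOSED
  event#16 t=31s outcome=F: state=CLOSED
  event#17 t=32s outcome=S: state=CLOSED

Answer: CCCCCCCCCCCCCCCCC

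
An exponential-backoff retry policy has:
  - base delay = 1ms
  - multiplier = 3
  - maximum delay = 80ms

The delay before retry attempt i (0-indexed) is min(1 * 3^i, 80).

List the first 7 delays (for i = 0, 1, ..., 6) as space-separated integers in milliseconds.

Answer: 1 3 9 27 80 80 80

Derivation:
Computing each delay:
  i=0: min(1*3^0, 80) = 1
  i=1: min(1*3^1, 80) = 3
  i=2: min(1*3^2, 80) = 9
  i=3: min(1*3^3, 80) = 27
  i=4: min(1*3^4, 80) = 80
  i=5: min(1*3^5, 80) = 80
  i=6: min(1*3^6, 80) = 80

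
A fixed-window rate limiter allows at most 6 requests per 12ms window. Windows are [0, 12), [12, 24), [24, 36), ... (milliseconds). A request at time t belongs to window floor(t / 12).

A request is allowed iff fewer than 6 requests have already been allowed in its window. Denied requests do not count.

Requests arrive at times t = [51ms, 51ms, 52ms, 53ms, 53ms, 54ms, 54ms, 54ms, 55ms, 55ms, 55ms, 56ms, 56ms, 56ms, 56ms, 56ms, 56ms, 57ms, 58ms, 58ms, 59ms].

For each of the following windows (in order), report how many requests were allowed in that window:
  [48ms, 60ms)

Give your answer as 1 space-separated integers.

Processing requests:
  req#1 t=51ms (window 4): ALLOW
  req#2 t=51ms (window 4): ALLOW
  req#3 t=52ms (window 4): ALLOW
  req#4 t=53ms (window 4): ALLOW
  req#5 t=53ms (window 4): ALLOW
  req#6 t=54ms (window 4): ALLOW
  req#7 t=54ms (window 4): DENY
  req#8 t=54ms (window 4): DENY
  req#9 t=55ms (window 4): DENY
  req#10 t=55ms (window 4): DENY
  req#11 t=55ms (window 4): DENY
  req#12 t=56ms (window 4): DENY
  req#13 t=56ms (window 4): DENY
  req#14 t=56ms (window 4): DENY
  req#15 t=56ms (window 4): DENY
  req#16 t=56ms (window 4): DENY
  req#17 t=56ms (window 4): DENY
  req#18 t=57ms (window 4): DENY
  req#19 t=58ms (window 4): DENY
  req#20 t=58ms (window 4): DENY
  req#21 t=59ms (window 4): DENY

Allowed counts by window: 6

Answer: 6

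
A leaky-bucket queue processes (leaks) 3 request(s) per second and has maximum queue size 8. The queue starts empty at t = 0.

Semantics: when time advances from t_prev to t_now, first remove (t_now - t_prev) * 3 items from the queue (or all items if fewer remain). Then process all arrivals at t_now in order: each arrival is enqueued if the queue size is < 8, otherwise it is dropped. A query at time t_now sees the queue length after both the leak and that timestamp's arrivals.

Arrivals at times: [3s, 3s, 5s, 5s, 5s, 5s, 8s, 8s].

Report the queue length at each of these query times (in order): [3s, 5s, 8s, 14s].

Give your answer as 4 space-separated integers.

Answer: 2 4 2 0

Derivation:
Queue lengths at query times:
  query t=3s: backlog = 2
  query t=5s: backlog = 4
  query t=8s: backlog = 2
  query t=14s: backlog = 0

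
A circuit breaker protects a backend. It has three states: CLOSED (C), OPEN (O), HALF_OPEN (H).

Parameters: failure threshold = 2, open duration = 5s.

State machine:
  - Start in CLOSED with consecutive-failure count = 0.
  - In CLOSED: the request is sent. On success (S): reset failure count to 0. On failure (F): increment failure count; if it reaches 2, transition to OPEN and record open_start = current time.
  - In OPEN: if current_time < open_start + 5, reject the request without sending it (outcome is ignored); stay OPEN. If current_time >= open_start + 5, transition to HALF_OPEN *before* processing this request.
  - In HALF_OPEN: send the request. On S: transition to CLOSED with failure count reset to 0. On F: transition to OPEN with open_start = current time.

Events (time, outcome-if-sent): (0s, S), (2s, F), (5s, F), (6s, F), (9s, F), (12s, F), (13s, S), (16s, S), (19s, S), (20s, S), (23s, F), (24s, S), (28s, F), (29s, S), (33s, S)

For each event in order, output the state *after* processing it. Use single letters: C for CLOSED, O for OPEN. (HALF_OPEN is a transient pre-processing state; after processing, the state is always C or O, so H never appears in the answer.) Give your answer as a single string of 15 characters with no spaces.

Answer: CCOOOOOOCCCCCCC

Derivation:
State after each event:
  event#1 t=0s outcome=S: state=CLOSED
  event#2 t=2s outcome=F: state=CLOSED
  event#3 t=5s outcome=F: state=OPEN
  event#4 t=6s outcome=F: state=OPEN
  event#5 t=9s outcome=F: state=OPEN
  event#6 t=12s outcome=F: state=OPEN
  event#7 t=13s outcome=S: state=OPEN
  event#8 t=16s outcome=S: state=OPEN
  event#9 t=19s outcome=S: state=CLOSED
  event#10 t=20s outcome=S: state=CLOSED
  event#11 t=23s outcome=F: state=CLOSED
  event#12 t=24s outcome=S: state=CLOSED
  event#13 t=28s outcome=F: state=CLOSED
  event#14 t=29s outcome=S: state=CLOSED
  event#15 t=33s outcome=S: state=CLOSED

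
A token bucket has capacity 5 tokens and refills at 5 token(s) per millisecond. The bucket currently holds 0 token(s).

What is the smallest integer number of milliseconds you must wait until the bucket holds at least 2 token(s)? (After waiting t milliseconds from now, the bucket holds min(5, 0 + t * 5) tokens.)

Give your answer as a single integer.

Answer: 1

Derivation:
Need 0 + t * 5 >= 2, so t >= 2/5.
Smallest integer t = ceil(2/5) = 1.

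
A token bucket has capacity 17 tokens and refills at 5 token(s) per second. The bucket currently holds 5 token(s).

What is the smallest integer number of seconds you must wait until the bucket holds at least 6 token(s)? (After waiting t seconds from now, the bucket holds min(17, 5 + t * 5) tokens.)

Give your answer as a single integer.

Answer: 1

Derivation:
Need 5 + t * 5 >= 6, so t >= 1/5.
Smallest integer t = ceil(1/5) = 1.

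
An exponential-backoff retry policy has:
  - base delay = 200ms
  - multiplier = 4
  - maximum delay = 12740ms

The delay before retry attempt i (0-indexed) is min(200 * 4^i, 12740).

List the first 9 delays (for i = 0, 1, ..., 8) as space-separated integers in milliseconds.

Computing each delay:
  i=0: min(200*4^0, 12740) = 200
  i=1: min(200*4^1, 12740) = 800
  i=2: min(200*4^2, 12740) = 3200
  i=3: min(200*4^3, 12740) = 12740
  i=4: min(200*4^4, 12740) = 12740
  i=5: min(200*4^5, 12740) = 12740
  i=6: min(200*4^6, 12740) = 12740
  i=7: min(200*4^7, 12740) = 12740
  i=8: min(200*4^8, 12740) = 12740

Answer: 200 800 3200 12740 12740 12740 12740 12740 12740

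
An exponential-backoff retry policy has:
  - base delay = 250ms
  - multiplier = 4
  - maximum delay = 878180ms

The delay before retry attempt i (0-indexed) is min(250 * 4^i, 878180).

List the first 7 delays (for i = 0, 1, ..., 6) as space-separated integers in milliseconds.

Answer: 250 1000 4000 16000 64000 256000 878180

Derivation:
Computing each delay:
  i=0: min(250*4^0, 878180) = 250
  i=1: min(250*4^1, 878180) = 1000
  i=2: min(250*4^2, 878180) = 4000
  i=3: min(250*4^3, 878180) = 16000
  i=4: min(250*4^4, 878180) = 64000
  i=5: min(250*4^5, 878180) = 256000
  i=6: min(250*4^6, 878180) = 878180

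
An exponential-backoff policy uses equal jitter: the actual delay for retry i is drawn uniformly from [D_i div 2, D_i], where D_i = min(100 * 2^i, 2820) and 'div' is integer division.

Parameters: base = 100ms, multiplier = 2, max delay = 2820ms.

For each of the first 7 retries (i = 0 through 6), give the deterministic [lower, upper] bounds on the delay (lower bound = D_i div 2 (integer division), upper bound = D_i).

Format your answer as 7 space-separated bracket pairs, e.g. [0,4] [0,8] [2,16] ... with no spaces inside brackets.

Answer: [50,100] [100,200] [200,400] [400,800] [800,1600] [1410,2820] [1410,2820]

Derivation:
Computing bounds per retry:
  i=0: D_i=min(100*2^0,2820)=100, bounds=[50,100]
  i=1: D_i=min(100*2^1,2820)=200, bounds=[100,200]
  i=2: D_i=min(100*2^2,2820)=400, bounds=[200,400]
  i=3: D_i=min(100*2^3,2820)=800, bounds=[400,800]
  i=4: D_i=min(100*2^4,2820)=1600, bounds=[800,1600]
  i=5: D_i=min(100*2^5,2820)=2820, bounds=[1410,2820]
  i=6: D_i=min(100*2^6,2820)=2820, bounds=[1410,2820]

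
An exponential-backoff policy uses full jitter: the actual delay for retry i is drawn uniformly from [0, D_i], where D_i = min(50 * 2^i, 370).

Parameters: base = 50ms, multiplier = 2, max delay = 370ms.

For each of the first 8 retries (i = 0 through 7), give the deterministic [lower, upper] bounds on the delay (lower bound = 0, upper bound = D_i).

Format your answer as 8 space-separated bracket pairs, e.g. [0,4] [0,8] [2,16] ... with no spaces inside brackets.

Answer: [0,50] [0,100] [0,200] [0,370] [0,370] [0,370] [0,370] [0,370]

Derivation:
Computing bounds per retry:
  i=0: D_i=min(50*2^0,370)=50, bounds=[0,50]
  i=1: D_i=min(50*2^1,370)=100, bounds=[0,100]
  i=2: D_i=min(50*2^2,370)=200, bounds=[0,200]
  i=3: D_i=min(50*2^3,370)=370, bounds=[0,370]
  i=4: D_i=min(50*2^4,370)=370, bounds=[0,370]
  i=5: D_i=min(50*2^5,370)=370, bounds=[0,370]
  i=6: D_i=min(50*2^6,370)=370, bounds=[0,370]
  i=7: D_i=min(50*2^7,370)=370, bounds=[0,370]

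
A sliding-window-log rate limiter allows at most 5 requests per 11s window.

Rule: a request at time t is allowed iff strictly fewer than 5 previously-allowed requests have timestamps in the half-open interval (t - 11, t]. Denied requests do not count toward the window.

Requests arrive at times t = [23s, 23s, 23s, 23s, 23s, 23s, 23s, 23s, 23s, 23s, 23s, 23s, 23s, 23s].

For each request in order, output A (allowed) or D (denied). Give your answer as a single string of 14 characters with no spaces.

Answer: AAAAADDDDDDDDD

Derivation:
Tracking allowed requests in the window:
  req#1 t=23s: ALLOW
  req#2 t=23s: ALLOW
  req#3 t=23s: ALLOW
  req#4 t=23s: ALLOW
  req#5 t=23s: ALLOW
  req#6 t=23s: DENY
  req#7 t=23s: DENY
  req#8 t=23s: DENY
  req#9 t=23s: DENY
  req#10 t=23s: DENY
  req#11 t=23s: DENY
  req#12 t=23s: DENY
  req#13 t=23s: DENY
  req#14 t=23s: DENY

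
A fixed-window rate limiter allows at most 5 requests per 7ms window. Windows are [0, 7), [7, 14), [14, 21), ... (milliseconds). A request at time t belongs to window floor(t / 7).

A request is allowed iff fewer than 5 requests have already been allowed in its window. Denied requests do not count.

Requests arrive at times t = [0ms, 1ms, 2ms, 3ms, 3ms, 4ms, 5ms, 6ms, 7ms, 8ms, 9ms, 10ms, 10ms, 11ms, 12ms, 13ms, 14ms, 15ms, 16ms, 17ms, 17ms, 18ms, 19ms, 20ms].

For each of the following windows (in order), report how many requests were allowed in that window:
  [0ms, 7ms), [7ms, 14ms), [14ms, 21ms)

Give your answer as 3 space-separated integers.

Answer: 5 5 5

Derivation:
Processing requests:
  req#1 t=0ms (window 0): ALLOW
  req#2 t=1ms (window 0): ALLOW
  req#3 t=2ms (window 0): ALLOW
  req#4 t=3ms (window 0): ALLOW
  req#5 t=3ms (window 0): ALLOW
  req#6 t=4ms (window 0): DENY
  req#7 t=5ms (window 0): DENY
  req#8 t=6ms (window 0): DENY
  req#9 t=7ms (window 1): ALLOW
  req#10 t=8ms (window 1): ALLOW
  req#11 t=9ms (window 1): ALLOW
  req#12 t=10ms (window 1): ALLOW
  req#13 t=10ms (window 1): ALLOW
  req#14 t=11ms (window 1): DENY
  req#15 t=12ms (window 1): DENY
  req#16 t=13ms (window 1): DENY
  req#17 t=14ms (window 2): ALLOW
  req#18 t=15ms (window 2): ALLOW
  req#19 t=16ms (window 2): ALLOW
  req#20 t=17ms (window 2): ALLOW
  req#21 t=17ms (window 2): ALLOW
  req#22 t=18ms (window 2): DENY
  req#23 t=19ms (window 2): DENY
  req#24 t=20ms (window 2): DENY

Allowed counts by window: 5 5 5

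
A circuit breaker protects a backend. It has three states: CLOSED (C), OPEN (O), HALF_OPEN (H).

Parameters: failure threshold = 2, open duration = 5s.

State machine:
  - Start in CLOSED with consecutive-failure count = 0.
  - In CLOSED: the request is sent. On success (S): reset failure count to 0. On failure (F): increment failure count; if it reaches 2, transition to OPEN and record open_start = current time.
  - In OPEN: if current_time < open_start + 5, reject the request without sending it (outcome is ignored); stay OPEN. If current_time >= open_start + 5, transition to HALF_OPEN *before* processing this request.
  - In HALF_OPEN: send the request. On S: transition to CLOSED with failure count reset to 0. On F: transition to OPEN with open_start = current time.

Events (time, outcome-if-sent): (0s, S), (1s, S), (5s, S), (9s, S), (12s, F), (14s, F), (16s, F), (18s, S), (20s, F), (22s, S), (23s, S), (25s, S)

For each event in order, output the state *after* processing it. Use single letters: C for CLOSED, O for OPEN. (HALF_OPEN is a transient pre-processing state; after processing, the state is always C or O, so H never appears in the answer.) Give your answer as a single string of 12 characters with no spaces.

State after each event:
  event#1 t=0s outcome=S: state=CLOSED
  event#2 t=1s outcome=S: state=CLOSED
  event#3 t=5s outcome=S: state=CLOSED
  event#4 t=9s outcome=S: state=CLOSED
  event#5 t=12s outcome=F: state=CLOSED
  event#6 t=14s outcome=F: state=OPEN
  event#7 t=16s outcome=F: state=OPEN
  event#8 t=18s outcome=S: state=OPEN
  event#9 t=20s outcome=F: state=OPEN
  event#10 t=22s outcome=S: state=OPEN
  event#11 t=23s outcome=S: state=OPEN
  event#12 t=25s outcome=S: state=CLOSED

Answer: CCCCCOOOOOOC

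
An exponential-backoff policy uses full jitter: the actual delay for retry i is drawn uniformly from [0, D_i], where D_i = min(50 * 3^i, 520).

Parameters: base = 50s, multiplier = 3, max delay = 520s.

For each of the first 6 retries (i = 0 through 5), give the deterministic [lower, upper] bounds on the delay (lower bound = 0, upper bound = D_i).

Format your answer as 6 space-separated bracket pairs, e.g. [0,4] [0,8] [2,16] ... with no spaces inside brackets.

Computing bounds per retry:
  i=0: D_i=min(50*3^0,520)=50, bounds=[0,50]
  i=1: D_i=min(50*3^1,520)=150, bounds=[0,150]
  i=2: D_i=min(50*3^2,520)=450, bounds=[0,450]
  i=3: D_i=min(50*3^3,520)=520, bounds=[0,520]
  i=4: D_i=min(50*3^4,520)=520, bounds=[0,520]
  i=5: D_i=min(50*3^5,520)=520, bounds=[0,520]

Answer: [0,50] [0,150] [0,450] [0,520] [0,520] [0,520]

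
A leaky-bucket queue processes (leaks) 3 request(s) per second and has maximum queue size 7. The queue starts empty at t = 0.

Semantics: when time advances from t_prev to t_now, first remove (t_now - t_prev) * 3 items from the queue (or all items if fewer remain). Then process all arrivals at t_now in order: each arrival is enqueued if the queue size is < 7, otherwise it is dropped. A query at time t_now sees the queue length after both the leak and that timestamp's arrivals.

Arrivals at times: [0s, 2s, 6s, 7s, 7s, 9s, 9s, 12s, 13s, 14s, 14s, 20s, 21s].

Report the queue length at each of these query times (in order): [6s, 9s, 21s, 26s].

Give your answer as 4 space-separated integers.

Queue lengths at query times:
  query t=6s: backlog = 1
  query t=9s: backlog = 2
  query t=21s: backlog = 1
  query t=26s: backlog = 0

Answer: 1 2 1 0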